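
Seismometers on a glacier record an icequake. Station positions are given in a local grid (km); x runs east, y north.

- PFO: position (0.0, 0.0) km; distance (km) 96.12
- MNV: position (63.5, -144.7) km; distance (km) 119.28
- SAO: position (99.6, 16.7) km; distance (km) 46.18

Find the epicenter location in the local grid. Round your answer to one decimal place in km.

x ≈ 91.7 km, y ≈ -28.8 km

Circle about each station: x² + y² = 96.12²; (x − 63.5)² + (y + 144.7)² = 119.28²; (x − 99.6)² + (y − 16.7)² = 46.18².
Subtracting pairs of circle equations eliminates x²+y² and gives linear equations (the radical axes):
127.0 x − 289.4 y = 19981.68
199.2 x + 33.4 y = 17305.51
Solving the 2×2 system: x ≈ 91.7, y ≈ -28.8 km.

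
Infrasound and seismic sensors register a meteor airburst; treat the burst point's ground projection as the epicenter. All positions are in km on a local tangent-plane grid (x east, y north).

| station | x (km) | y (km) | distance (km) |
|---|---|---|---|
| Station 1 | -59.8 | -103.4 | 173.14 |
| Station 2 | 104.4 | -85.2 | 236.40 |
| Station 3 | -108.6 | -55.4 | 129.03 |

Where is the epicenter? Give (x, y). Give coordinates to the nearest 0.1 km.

Circle about each station: (x + 59.8)² + (y + 103.4)² = 173.14²; (x − 104.4)² + (y + 85.2)² = 236.40²; (x + 108.6)² + (y + 55.4)² = 129.03².
Subtracting the Station 1 equation from the Station 2 and Station 3 equations removes the quadratic terms:
328.4 x + 36.4 y = -22016.70
-97.6 x + 96.0 y = 13924.24
Solving the 2×2 system: x ≈ -74.7, y ≈ 69.1 km.
Check against Station 1 (with the unrounded x, y): √((x + 59.8)²+(y + 103.4)²) = 173.14 ≈ 173.14 km. ✓

-74.7 km east, 69.1 km north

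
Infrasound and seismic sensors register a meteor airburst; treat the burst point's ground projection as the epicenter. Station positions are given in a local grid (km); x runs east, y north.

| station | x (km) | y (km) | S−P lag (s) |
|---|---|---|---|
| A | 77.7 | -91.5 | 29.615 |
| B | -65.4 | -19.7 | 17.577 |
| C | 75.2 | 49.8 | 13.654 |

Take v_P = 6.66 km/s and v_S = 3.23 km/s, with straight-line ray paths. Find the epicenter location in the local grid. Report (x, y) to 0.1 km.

Distance from S−P lag: d = Δt · v_P v_S / (v_P − v_S) = Δt · (6.66·3.23)/(6.66−3.23) ≈ 6.2717·Δt.
So d_A = 185.74, d_B = 110.24, d_C = 85.63 km.
Circle about each station: (x − 77.7)² + (y + 91.5)² = 185.74²; (x + 65.4)² + (y + 19.7)² = 110.24²; (x − 75.2)² + (y − 49.8)² = 85.63².
Subtracting pairs of circle equations eliminates x²+y² and gives linear equations (the radical axes):
-286.2 x + 143.6 y = 12602.20
-5.0 x + 282.6 y = 20892.39
Solving the 2×2 system: x ≈ -7.0, y ≈ 73.8 km.
Check against A (with the unrounded x, y): √((x − 77.7)²+(y + 91.5)²) = 185.74 ≈ 185.74 km. ✓

(-7.0, 73.8)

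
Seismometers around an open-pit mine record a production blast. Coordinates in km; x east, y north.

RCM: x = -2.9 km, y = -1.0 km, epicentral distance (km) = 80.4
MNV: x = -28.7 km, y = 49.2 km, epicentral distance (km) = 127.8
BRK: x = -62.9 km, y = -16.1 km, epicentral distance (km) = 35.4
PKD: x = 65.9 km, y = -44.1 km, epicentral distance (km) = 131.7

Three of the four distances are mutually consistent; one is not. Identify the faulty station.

MNV

Solve using three stations at a time. Using RCM, BRK, PKD (subtract circle equations pairwise → linear system) gives (x, y) ≈ (-65.6, -51.3).
Distances from that point to each station vs reported:
  RCM: calculated 80.3 vs reported 80.4 → residual 0.1 km
  MNV: calculated 107.0 vs reported 127.8 → residual 20.8 km
  BRK: calculated 35.3 vs reported 35.4 → residual 0.1 km
  PKD: calculated 131.7 vs reported 131.7 → residual 0.0 km
RCM, BRK, PKD are mutually consistent (residuals ≈ 0); MNV is off by 20.8 km.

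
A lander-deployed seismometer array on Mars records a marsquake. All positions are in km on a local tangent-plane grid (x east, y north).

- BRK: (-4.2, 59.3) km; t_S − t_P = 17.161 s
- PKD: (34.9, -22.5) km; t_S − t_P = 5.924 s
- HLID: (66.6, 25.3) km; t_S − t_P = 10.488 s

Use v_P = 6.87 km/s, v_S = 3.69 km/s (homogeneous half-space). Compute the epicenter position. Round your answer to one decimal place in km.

(65.7, -58.3)

Distance from S−P lag: d = Δt · v_P v_S / (v_P − v_S) = Δt · (6.87·3.69)/(6.87−3.69) ≈ 7.9718·Δt.
So d_BRK = 136.80, d_PKD = 47.22, d_HLID = 83.61 km.
Circle about each station: (x + 4.2)² + (y − 59.3)² = 136.80²; (x − 34.9)² + (y + 22.5)² = 47.22²; (x − 66.6)² + (y − 25.3)² = 83.61².
Subtracting the BRK equation from the PKD and HLID equations removes the quadratic terms:
78.2 x − 163.6 y = 14674.64
141.6 x − 68.0 y = 13265.13
Solving the 2×2 system: x ≈ 65.7, y ≈ -58.3 km.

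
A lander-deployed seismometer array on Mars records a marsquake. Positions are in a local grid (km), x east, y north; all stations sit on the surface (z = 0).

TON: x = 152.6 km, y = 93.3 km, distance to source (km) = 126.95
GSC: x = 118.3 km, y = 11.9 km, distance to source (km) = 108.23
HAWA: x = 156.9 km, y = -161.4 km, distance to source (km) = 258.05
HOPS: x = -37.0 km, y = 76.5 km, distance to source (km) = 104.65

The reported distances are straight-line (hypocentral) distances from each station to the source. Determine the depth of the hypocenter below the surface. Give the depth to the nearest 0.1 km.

Each station gives a sphere (x−x_i)² + (y−y_i)² + z² = d_i² (stations at z=0).
Subtracting the TON sphere from GSC and HAWA: z² cancels, leaving linear equations in x and y:
-68.6 x − 162.8 y = -13452.58
8.6 x − 509.4 y = -31797.58
Solving: x ≈ 46.116, y ≈ 63.200 km (keep extra digits for the depth step; rounded: 46.1, 63.2).
Then from the TON sphere: z² = 126.95² − (x − 152.6)² − (y − 93.3)² with x = 46.116, y = 63.200, so z ≈ 62.221 ≈ 62.2 km.

depth ≈ 62.2 km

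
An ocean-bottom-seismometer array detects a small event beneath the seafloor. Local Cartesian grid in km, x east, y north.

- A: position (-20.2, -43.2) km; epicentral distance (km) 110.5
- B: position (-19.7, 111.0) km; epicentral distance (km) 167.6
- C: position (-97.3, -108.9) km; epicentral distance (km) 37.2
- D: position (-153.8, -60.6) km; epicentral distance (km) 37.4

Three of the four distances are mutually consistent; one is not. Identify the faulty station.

B

Solve using three stations at a time. Using A, C, D (subtract circle equations pairwise → linear system) gives (x, y) ≈ (-123.5, -82.5).
Distances from that point to each station vs reported:
  A: calculated 110.5 vs reported 110.5 → residual 0.0 km
  B: calculated 219.6 vs reported 167.6 → residual 52.0 km
  C: calculated 37.2 vs reported 37.2 → residual 0.0 km
  D: calculated 37.4 vs reported 37.4 → residual 0.0 km
A, C, D are mutually consistent (residuals ≈ 0); B is off by 52.0 km.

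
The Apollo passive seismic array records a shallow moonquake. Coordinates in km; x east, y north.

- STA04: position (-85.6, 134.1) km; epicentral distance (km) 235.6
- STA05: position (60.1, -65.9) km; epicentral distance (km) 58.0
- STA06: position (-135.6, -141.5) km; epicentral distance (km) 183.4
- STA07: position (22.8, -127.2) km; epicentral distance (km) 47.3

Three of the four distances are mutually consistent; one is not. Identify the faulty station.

Solve using three stations at a time. Using STA04, STA05, STA07 (subtract circle equations pairwise → linear system) gives (x, y) ≈ (4.8, -83.5).
Distances from that point to each station vs reported:
  STA04: calculated 235.6 vs reported 235.6 → residual 0.0 km
  STA05: calculated 58.0 vs reported 58.0 → residual 0.0 km
  STA06: calculated 151.9 vs reported 183.4 → residual 31.5 km
  STA07: calculated 47.3 vs reported 47.3 → residual 0.0 km
STA04, STA05, STA07 are mutually consistent (residuals ≈ 0); STA06 is off by 31.5 km.

STA06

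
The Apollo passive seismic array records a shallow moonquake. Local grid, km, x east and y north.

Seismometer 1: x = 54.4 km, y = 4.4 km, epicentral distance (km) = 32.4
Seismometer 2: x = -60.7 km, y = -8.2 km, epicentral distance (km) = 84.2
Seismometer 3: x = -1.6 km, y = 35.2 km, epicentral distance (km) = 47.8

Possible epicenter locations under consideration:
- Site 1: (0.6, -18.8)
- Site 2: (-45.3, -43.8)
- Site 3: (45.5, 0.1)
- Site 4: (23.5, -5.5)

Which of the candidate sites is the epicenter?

For each candidate, compare |candidate − station| to the reported distance:
Site 1: residuals Seismometer 1 26.2, Seismometer 2 22.0, Seismometer 3 6.2 → max 26.2 km
Site 2: residuals Seismometer 1 78.3, Seismometer 2 45.4, Seismometer 3 42.5 → max 78.3 km
Site 3: residuals Seismometer 1 22.5, Seismometer 2 22.3, Seismometer 3 10.9 → max 22.5 km
Site 4: residuals Seismometer 1 0.0, Seismometer 2 0.0, Seismometer 3 0.0 → max 0.0 km
Only Site 4 has all residuals ≈ 0.

Site 4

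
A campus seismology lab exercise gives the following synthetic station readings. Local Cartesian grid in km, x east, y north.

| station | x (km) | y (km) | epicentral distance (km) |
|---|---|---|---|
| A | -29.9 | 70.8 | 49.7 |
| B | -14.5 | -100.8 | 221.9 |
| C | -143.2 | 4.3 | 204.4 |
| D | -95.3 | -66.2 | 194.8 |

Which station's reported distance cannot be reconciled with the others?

Solve using three stations at a time. Using A, B, D (subtract circle equations pairwise → linear system) gives (x, y) ≈ (-37.7, 119.9).
Distances from that point to each station vs reported:
  A: calculated 49.7 vs reported 49.7 → residual 0.0 km
  B: calculated 221.9 vs reported 221.9 → residual 0.0 km
  C: calculated 156.5 vs reported 204.4 → residual 47.9 km
  D: calculated 194.8 vs reported 194.8 → residual 0.0 km
A, B, D are mutually consistent (residuals ≈ 0); C is off by 47.9 km.

C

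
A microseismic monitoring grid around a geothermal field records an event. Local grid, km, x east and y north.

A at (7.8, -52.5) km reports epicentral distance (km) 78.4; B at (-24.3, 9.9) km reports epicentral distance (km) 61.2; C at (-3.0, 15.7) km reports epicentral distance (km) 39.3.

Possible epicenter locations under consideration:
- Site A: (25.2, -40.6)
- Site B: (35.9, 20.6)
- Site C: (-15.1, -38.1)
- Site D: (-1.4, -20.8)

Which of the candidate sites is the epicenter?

For each candidate, compare |candidate − station| to the reported distance:
Site A: residuals A 57.3, B 9.5, C 23.7 → max 57.3 km
Site B: residuals A 0.1, B 0.1, C 0.1 → max 0.1 km
Site C: residuals A 51.3, B 12.3, C 15.8 → max 51.3 km
Site D: residuals A 45.4, B 22.9, C 2.8 → max 45.4 km
Only Site B has all residuals ≈ 0.

Site B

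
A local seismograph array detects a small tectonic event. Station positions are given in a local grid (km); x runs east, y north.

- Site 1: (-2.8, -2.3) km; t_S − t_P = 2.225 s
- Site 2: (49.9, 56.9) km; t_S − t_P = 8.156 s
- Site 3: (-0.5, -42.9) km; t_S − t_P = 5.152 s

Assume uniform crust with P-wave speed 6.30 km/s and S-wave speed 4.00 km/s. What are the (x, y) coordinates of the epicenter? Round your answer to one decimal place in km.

Distance from S−P lag: d = Δt · v_P v_S / (v_P − v_S) = Δt · (6.30·4.00)/(6.30−4.00) ≈ 10.9565·Δt.
So d_Site 1 = 24.38, d_Site 2 = 89.36, d_Site 3 = 56.45 km.
Circle about each station: (x + 2.8)² + (y + 2.3)² = 24.38²; (x − 49.9)² + (y − 56.9)² = 89.36²; (x + 0.5)² + (y + 42.9)² = 56.45².
Subtracting the Site 1 equation from the Site 2 and Site 3 equations removes the quadratic terms:
105.4 x + 118.4 y = -1676.34
4.6 x − 81.2 y = -764.69
Solving the 2×2 system: x ≈ -24.9, y ≈ 8.0 km.

x ≈ -24.9 km, y ≈ 8.0 km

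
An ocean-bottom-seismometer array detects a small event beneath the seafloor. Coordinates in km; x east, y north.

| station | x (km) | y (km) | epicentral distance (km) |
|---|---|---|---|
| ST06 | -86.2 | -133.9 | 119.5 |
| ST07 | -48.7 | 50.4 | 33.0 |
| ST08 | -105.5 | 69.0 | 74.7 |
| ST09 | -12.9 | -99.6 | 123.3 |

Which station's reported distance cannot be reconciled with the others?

Solve using three stations at a time. Using ST07, ST08, ST09 (subtract circle equations pairwise → linear system) gives (x, y) ≈ (-51.4, 17.5).
Distances from that point to each station vs reported:
  ST06: calculated 155.4 vs reported 119.5 → residual 35.9 km
  ST07: calculated 33.0 vs reported 33.0 → residual 0.0 km
  ST08: calculated 74.7 vs reported 74.7 → residual 0.0 km
  ST09: calculated 123.3 vs reported 123.3 → residual 0.0 km
ST07, ST08, ST09 are mutually consistent (residuals ≈ 0); ST06 is off by 35.9 km.

ST06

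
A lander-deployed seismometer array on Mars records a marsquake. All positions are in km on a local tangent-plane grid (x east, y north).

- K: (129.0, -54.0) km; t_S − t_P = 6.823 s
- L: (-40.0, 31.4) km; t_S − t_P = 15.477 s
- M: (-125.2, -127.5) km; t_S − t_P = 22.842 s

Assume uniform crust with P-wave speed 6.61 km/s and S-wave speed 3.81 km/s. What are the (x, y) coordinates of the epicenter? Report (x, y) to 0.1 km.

(67.7, -56.8)

Distance from S−P lag: d = Δt · v_P v_S / (v_P − v_S) = Δt · (6.61·3.81)/(6.61−3.81) ≈ 8.9943·Δt.
So d_K = 61.37, d_L = 139.21, d_M = 205.45 km.
Circle about each station: (x − 129.0)² + (y + 54.0)² = 61.37²; (x + 40.0)² + (y − 31.4)² = 139.21²; (x + 125.2)² + (y + 127.5)² = 205.45².
Subtracting pairs of circle equations eliminates x²+y² and gives linear equations (the radical axes):
-338.0 x + 170.8 y = -32584.19
-508.4 x − 147.0 y = -26069.14
Solving the 2×2 system: x ≈ 67.7, y ≈ -56.8 km.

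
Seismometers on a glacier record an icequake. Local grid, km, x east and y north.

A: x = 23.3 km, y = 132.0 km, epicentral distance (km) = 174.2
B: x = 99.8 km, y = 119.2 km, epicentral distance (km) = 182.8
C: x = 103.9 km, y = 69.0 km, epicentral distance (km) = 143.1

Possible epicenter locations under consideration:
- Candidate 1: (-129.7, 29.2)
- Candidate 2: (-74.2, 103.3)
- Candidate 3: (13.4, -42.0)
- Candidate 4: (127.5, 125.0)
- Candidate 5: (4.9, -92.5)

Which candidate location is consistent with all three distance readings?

Candidate 3

For each candidate, compare |candidate − station| to the reported distance:
Candidate 1: residuals A 10.1, B 63.7, C 93.9 → max 93.9 km
Candidate 2: residuals A 72.6, B 8.1, C 38.3 → max 72.6 km
Candidate 3: residuals A 0.1, B 0.1, C 0.1 → max 0.1 km
Candidate 4: residuals A 69.8, B 154.5, C 82.3 → max 154.5 km
Candidate 5: residuals A 51.1, B 49.2, C 46.3 → max 51.1 km
Only Candidate 3 has all residuals ≈ 0.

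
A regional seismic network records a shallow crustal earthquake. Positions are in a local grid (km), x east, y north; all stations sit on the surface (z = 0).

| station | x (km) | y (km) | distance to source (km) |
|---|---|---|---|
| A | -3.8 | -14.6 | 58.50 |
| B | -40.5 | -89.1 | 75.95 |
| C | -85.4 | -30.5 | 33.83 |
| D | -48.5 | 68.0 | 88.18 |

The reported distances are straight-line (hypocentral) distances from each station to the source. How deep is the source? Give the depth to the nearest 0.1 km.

Each station gives a sphere (x−x_i)² + (y−y_i)² + z² = d_i² (stations at z=0).
Subtracting the A sphere from B and C: z² cancels, leaving linear equations in x and y:
-73.4 x − 149.0 y = 7005.31
-163.2 x − 31.8 y = 10273.59
Solving: x ≈ -59.501, y ≈ -17.704 km (keep extra digits for the depth step; rounded: -59.5, -17.7).
Then from the A sphere: z² = 58.50² − (x + 3.8)² − (y + 14.6)² with x = -59.501, y = -17.704, so z ≈ 17.607 ≈ 17.6 km.
Check against D (with the unrounded solution): distance 88.18 ≈ 88.18 km. ✓

17.6 km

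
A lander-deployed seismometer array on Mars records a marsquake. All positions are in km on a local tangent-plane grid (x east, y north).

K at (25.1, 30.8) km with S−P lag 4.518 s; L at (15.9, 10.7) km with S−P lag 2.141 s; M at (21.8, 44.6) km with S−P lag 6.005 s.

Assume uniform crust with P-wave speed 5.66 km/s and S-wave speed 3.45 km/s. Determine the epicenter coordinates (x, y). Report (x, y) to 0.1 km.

x ≈ 16.6 km, y ≈ -8.2 km

Distance from S−P lag: d = Δt · v_P v_S / (v_P − v_S) = Δt · (5.66·3.45)/(5.66−3.45) ≈ 8.8357·Δt.
So d_K = 39.92, d_L = 18.92, d_M = 53.06 km.
Circle about each station: (x − 25.1)² + (y − 30.8)² = 39.92²; (x − 15.9)² + (y − 10.7)² = 18.92²; (x − 21.8)² + (y − 44.6)² = 53.06².
Subtracting the K equation from the L and M equations removes the quadratic terms:
-18.4 x − 40.2 y = 24.29
-6.6 x + 27.6 y = -336.01
Solving the 2×2 system: x ≈ 16.6, y ≈ -8.2 km.
Check against K (with the unrounded x, y): √((x − 25.1)²+(y − 30.8)²) = 39.92 ≈ 39.92 km. ✓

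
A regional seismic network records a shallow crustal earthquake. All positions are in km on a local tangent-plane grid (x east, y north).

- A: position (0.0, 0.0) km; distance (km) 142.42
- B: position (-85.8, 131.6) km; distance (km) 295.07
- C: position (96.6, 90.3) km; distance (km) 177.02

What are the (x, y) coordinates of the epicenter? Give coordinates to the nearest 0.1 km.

Circle about each station: x² + y² = 142.42²; (x + 85.8)² + (y − 131.6)² = 295.07²; (x − 96.6)² + (y − 90.3)² = 177.02².
Subtracting the A equation from the B and C equations removes the quadratic terms:
-171.6 x + 263.2 y = -42102.65
193.2 x + 180.6 y = 6433.03
Solving the 2×2 system: x ≈ 113.6, y ≈ -85.9 km.
Check against A (with the unrounded x, y): √(x²+y²) = 142.42 ≈ 142.42 km. ✓

113.6 km east, -85.9 km north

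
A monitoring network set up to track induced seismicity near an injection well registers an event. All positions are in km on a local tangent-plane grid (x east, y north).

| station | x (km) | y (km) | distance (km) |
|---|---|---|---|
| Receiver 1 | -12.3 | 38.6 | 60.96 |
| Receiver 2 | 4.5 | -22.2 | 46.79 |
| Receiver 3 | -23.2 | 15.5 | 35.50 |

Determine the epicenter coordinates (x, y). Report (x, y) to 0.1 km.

x ≈ -41.7 km, y ≈ -14.8 km

Circle about each station: (x + 12.3)² + (y − 38.6)² = 60.96²; (x − 4.5)² + (y + 22.2)² = 46.79²; (x + 23.2)² + (y − 15.5)² = 35.50².
Subtracting pairs of circle equations eliminates x²+y² and gives linear equations (the radical axes):
33.6 x − 121.6 y = 398.66
-21.8 x − 46.2 y = 1593.11
Solving the 2×2 system: x ≈ -41.7, y ≈ -14.8 km.
Check against Receiver 1 (with the unrounded x, y): √((x + 12.3)²+(y − 38.6)²) = 60.96 ≈ 60.96 km. ✓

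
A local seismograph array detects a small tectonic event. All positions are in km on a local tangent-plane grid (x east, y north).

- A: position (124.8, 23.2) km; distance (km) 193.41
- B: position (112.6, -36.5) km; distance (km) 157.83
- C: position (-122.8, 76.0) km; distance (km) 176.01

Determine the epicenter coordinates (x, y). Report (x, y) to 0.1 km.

Circle about each station: (x − 124.8)² + (y − 23.2)² = 193.41²; (x − 112.6)² + (y + 36.5)² = 157.83²; (x + 122.8)² + (y − 76.0)² = 176.01².
Subtracting the A equation from the B and C equations removes the quadratic terms:
-24.4 x − 119.4 y = 10394.85
-495.2 x + 105.6 y = 11170.47
Solving the 2×2 system: x ≈ -39.4, y ≈ -79.0 km.

x ≈ -39.4 km, y ≈ -79.0 km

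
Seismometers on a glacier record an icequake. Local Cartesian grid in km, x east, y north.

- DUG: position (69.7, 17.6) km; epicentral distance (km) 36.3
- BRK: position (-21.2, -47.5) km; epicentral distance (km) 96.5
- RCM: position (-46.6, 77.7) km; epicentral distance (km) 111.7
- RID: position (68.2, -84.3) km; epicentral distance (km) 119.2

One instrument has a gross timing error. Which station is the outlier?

RCM

Solve using three stations at a time. Using DUG, BRK, RID (subtract circle equations pairwise → linear system) gives (x, y) ≈ (35.8, 30.4).
Distances from that point to each station vs reported:
  DUG: calculated 36.3 vs reported 36.3 → residual 0.0 km
  BRK: calculated 96.5 vs reported 96.5 → residual 0.0 km
  RCM: calculated 95.0 vs reported 111.7 → residual 16.7 km
  RID: calculated 119.2 vs reported 119.2 → residual 0.0 km
DUG, BRK, RID are mutually consistent (residuals ≈ 0); RCM is off by 16.7 km.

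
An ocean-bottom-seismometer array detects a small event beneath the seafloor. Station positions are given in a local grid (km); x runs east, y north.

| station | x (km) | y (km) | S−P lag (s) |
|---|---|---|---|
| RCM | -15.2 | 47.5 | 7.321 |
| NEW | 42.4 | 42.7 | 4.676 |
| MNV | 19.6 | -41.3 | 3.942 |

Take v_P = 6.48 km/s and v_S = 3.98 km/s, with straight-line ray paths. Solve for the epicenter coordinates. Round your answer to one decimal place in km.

x ≈ 38.7 km, y ≈ -5.4 km

Distance from S−P lag: d = Δt · v_P v_S / (v_P − v_S) = Δt · (6.48·3.98)/(6.48−3.98) ≈ 10.3162·Δt.
So d_RCM = 75.52, d_NEW = 48.24, d_MNV = 40.67 km.
Circle about each station: (x + 15.2)² + (y − 47.5)² = 75.52²; (x − 42.4)² + (y − 42.7)² = 48.24²; (x − 19.6)² + (y + 41.3)² = 40.67².
Subtracting the RCM equation from the NEW and MNV equations removes the quadratic terms:
115.2 x − 9.6 y = 4509.93
69.6 x − 177.6 y = 3651.78
Solving the 2×2 system: x ≈ 38.7, y ≈ -5.4 km.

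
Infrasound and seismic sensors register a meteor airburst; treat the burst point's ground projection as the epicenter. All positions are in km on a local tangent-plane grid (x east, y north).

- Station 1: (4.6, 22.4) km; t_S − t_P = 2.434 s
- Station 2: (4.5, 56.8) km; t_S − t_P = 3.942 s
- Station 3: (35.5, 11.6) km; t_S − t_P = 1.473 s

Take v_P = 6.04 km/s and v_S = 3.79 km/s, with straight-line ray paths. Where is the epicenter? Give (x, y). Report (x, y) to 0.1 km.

Distance from S−P lag: d = Δt · v_P v_S / (v_P − v_S) = Δt · (6.04·3.79)/(6.04−3.79) ≈ 10.1740·Δt.
So d_Station 1 = 24.76, d_Station 2 = 40.11, d_Station 3 = 14.99 km.
Circle about each station: (x − 4.6)² + (y − 22.4)² = 24.76²; (x − 4.5)² + (y − 56.8)² = 40.11²; (x − 35.5)² + (y − 11.6)² = 14.99².
Subtracting the Station 1 equation from the Station 2 and Station 3 equations removes the quadratic terms:
-0.2 x + 68.8 y = 1727.82
61.8 x − 21.6 y = 1260.25
Solving the 2×2 system: x ≈ 29.2, y ≈ 25.2 km.

x ≈ 29.2 km, y ≈ 25.2 km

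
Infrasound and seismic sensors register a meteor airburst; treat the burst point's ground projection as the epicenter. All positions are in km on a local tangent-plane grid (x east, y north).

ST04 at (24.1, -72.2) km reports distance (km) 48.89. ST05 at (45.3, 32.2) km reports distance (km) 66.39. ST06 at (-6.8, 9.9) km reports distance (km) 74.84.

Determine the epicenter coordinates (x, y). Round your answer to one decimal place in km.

Circle about each station: (x − 24.1)² + (y + 72.2)² = 48.89²; (x − 45.3)² + (y − 32.2)² = 66.39²; (x + 6.8)² + (y − 9.9)² = 74.84².
Subtracting the ST04 equation from the ST05 and ST06 equations removes the quadratic terms:
42.4 x + 208.8 y = -4722.12
-61.8 x + 164.2 y = -8860.19
Solving the 2×2 system: x ≈ 54.1, y ≈ -33.6 km.

54.1 km east, -33.6 km north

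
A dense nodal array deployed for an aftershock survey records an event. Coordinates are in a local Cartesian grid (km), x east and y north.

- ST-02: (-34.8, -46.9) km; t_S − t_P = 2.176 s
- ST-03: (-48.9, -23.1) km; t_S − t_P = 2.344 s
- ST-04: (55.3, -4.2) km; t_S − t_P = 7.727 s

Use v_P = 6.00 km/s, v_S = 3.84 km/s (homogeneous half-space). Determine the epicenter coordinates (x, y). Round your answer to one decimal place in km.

Distance from S−P lag: d = Δt · v_P v_S / (v_P − v_S) = Δt · (6.00·3.84)/(6.00−3.84) ≈ 10.6667·Δt.
So d_ST-02 = 23.21, d_ST-03 = 25.00, d_ST-04 = 82.42 km.
Circle about each station: (x + 34.8)² + (y + 46.9)² = 23.21²; (x + 48.9)² + (y + 23.1)² = 25.00²; (x − 55.3)² + (y + 4.2)² = 82.42².
Subtracting pairs of circle equations eliminates x²+y² and gives linear equations (the radical axes):
-28.2 x + 47.6 y = -572.13
180.2 x + 85.4 y = -6589.27
Solving the 2×2 system: x ≈ -24.1, y ≈ -26.3 km.

x ≈ -24.1 km, y ≈ -26.3 km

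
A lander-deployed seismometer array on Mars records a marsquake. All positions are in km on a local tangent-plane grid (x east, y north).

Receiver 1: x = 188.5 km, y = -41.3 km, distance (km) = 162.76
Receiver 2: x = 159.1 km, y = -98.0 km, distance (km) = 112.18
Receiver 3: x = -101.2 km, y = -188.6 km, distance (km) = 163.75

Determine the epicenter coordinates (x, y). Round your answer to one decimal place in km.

51.2 km east, -128.7 km north

Circle about each station: (x − 188.5)² + (y + 41.3)² = 162.76²; (x − 159.1)² + (y + 98.0)² = 112.18²; (x + 101.2)² + (y + 188.6)² = 163.75².
Subtracting the Receiver 1 equation from the Receiver 2 and Receiver 3 equations removes the quadratic terms:
-58.8 x − 113.4 y = 11585.34
-579.4 x − 294.6 y = 8250.22
Solving the 2×2 system: x ≈ 51.2, y ≈ -128.7 km.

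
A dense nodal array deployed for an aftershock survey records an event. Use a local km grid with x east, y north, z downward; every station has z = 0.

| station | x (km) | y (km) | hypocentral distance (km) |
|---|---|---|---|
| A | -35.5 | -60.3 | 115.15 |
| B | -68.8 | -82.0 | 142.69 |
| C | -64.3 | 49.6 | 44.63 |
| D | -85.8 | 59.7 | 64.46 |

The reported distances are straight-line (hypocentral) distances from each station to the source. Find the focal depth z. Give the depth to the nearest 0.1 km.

z ≈ 22.6 km

Each station gives a sphere (x−x_i)² + (y−y_i)² + z² = d_i² (stations at z=0).
Subtracting the A sphere from B and C: z² cancels, leaving linear equations in x and y:
-66.6 x − 43.4 y = -539.81
-57.6 x + 219.8 y = 12966.00
Solving: x ≈ -25.911, y ≈ 52.200 km (keep extra digits for the depth step; rounded: -25.9, 52.2).
Then from the A sphere: z² = 115.15² − (x + 35.5)² − (y + 60.3)² with x = -25.911, y = 52.200, so z ≈ 22.612 ≈ 22.6 km.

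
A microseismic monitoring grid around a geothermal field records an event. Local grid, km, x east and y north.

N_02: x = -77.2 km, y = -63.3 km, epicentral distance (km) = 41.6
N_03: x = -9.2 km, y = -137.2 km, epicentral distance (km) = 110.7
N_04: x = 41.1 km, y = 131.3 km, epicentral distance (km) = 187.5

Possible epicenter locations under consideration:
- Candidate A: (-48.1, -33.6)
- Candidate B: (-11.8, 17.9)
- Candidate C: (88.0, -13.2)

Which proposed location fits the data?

For each candidate, compare |candidate − station| to the reported distance:
Candidate A: residuals N_02 0.0, N_03 0.0, N_04 0.0 → max 0.0 km
Candidate B: residuals N_02 62.7, N_03 44.4, N_04 62.4 → max 62.7 km
Candidate C: residuals N_02 131.0, N_03 46.9, N_04 35.6 → max 131.0 km
Only Candidate A has all residuals ≈ 0.

Candidate A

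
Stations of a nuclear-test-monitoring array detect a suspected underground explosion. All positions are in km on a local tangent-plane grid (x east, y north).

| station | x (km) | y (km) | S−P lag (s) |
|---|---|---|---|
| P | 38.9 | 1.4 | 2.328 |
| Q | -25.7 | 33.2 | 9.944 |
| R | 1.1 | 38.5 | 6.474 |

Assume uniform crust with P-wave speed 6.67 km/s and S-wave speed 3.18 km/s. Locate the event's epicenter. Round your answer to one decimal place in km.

x ≈ 31.4 km, y ≈ 13.4 km

Distance from S−P lag: d = Δt · v_P v_S / (v_P − v_S) = Δt · (6.67·3.18)/(6.67−3.18) ≈ 6.0775·Δt.
So d_P = 14.15, d_Q = 60.44, d_R = 39.35 km.
Circle about each station: (x − 38.9)² + (y − 1.4)² = 14.15²; (x + 25.7)² + (y − 33.2)² = 60.44²; (x − 1.1)² + (y − 38.5)² = 39.35².
Subtracting pairs of circle equations eliminates x²+y² and gives linear equations (the radical axes):
-129.2 x + 63.6 y = -3205.21
-75.6 x + 74.2 y = -1379.91
Solving the 2×2 system: x ≈ 31.4, y ≈ 13.4 km.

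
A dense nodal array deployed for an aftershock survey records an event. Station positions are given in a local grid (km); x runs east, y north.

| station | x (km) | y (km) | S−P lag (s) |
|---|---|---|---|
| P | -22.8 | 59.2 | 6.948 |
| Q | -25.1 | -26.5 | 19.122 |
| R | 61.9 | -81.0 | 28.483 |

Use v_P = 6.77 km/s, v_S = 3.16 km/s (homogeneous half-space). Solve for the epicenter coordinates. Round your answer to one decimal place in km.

(12.5, 80.4)

Distance from S−P lag: d = Δt · v_P v_S / (v_P − v_S) = Δt · (6.77·3.16)/(6.77−3.16) ≈ 5.9261·Δt.
So d_P = 41.17, d_Q = 113.32, d_R = 168.79 km.
Circle about each station: (x + 22.8)² + (y − 59.2)² = 41.17²; (x + 25.1)² + (y + 26.5)² = 113.32²; (x − 61.9)² + (y + 81.0)² = 168.79².
Subtracting pairs of circle equations eliminates x²+y² and gives linear equations (the radical axes):
-4.6 x − 171.4 y = -13838.67
169.4 x − 280.4 y = -20426.97
Solving the 2×2 system: x ≈ 12.5, y ≈ 80.4 km.
Check against P (with the unrounded x, y): √((x + 22.8)²+(y − 59.2)²) = 41.18 ≈ 41.17 km. ✓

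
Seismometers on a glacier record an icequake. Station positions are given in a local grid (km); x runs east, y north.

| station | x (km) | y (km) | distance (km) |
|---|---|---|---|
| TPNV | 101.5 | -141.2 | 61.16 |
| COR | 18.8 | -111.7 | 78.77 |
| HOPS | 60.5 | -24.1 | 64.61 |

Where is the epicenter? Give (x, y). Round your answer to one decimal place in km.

x ≈ 91.3 km, y ≈ -80.9 km

Circle about each station: (x − 101.5)² + (y + 141.2)² = 61.16²; (x − 18.8)² + (y + 111.7)² = 78.77²; (x − 60.5)² + (y + 24.1)² = 64.61².
Subtracting the TPNV equation from the COR and HOPS equations removes the quadratic terms:
-165.4 x + 59.0 y = -19873.53
-82.0 x + 234.2 y = -26432.54
Solving the 2×2 system: x ≈ 91.3, y ≈ -80.9 km.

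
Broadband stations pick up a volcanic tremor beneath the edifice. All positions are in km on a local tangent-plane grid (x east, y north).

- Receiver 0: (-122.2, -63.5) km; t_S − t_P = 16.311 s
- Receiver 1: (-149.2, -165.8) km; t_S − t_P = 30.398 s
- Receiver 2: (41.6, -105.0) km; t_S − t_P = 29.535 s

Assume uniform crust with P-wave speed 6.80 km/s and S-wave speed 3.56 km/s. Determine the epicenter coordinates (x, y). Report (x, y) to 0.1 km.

Distance from S−P lag: d = Δt · v_P v_S / (v_P − v_S) = Δt · (6.80·3.56)/(6.80−3.56) ≈ 7.4716·Δt.
So d_Receiver 0 = 121.87, d_Receiver 1 = 227.12, d_Receiver 2 = 220.67 km.
Circle about each station: (x + 122.2)² + (y + 63.5)² = 121.87²; (x + 149.2)² + (y + 165.8)² = 227.12²; (x − 41.6)² + (y + 105.0)² = 220.67².
Subtracting the Receiver 0 equation from the Receiver 1 and Receiver 2 equations removes the quadratic terms:
-54.0 x − 204.6 y = -5946.01
327.6 x − 83.0 y = -40052.48
Solving the 2×2 system: x ≈ -107.7, y ≈ 57.5 km.

x ≈ -107.7 km, y ≈ 57.5 km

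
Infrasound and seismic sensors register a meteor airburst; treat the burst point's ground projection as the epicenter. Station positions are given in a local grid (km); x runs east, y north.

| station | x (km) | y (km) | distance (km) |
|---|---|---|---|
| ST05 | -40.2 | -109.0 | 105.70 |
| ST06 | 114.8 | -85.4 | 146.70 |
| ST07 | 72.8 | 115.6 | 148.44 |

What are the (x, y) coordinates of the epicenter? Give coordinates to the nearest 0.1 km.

Circle about each station: (x + 40.2)² + (y + 109.0)² = 105.70²; (x − 114.8)² + (y + 85.4)² = 146.70²; (x − 72.8)² + (y − 115.6)² = 148.44².
Subtracting the ST05 equation from the ST06 and ST07 equations removes the quadratic terms:
310.0 x + 47.2 y = -3373.24
226.0 x + 449.2 y = -5695.78
Solving the 2×2 system: x ≈ -9.7, y ≈ -7.8 km.

x ≈ -9.7 km, y ≈ -7.8 km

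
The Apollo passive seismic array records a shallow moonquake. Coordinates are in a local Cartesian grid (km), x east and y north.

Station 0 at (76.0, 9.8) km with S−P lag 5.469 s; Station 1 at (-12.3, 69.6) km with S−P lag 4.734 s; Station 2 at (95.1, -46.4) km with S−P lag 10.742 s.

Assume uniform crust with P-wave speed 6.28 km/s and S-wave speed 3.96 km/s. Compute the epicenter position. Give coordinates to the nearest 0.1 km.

35.3 km east, 52.0 km north

Distance from S−P lag: d = Δt · v_P v_S / (v_P − v_S) = Δt · (6.28·3.96)/(6.28−3.96) ≈ 10.7193·Δt.
So d_Station 0 = 58.62, d_Station 1 = 50.75, d_Station 2 = 115.15 km.
Circle about each station: (x − 76.0)² + (y − 9.8)² = 58.62²; (x + 12.3)² + (y − 69.6)² = 50.75²; (x − 95.1)² + (y + 46.4)² = 115.15².
Subtracting pairs of circle equations eliminates x²+y² and gives linear equations (the radical axes):
-176.6 x + 119.6 y = -15.85
38.2 x − 112.4 y = -4498.29
Solving the 2×2 system: x ≈ 35.3, y ≈ 52.0 km.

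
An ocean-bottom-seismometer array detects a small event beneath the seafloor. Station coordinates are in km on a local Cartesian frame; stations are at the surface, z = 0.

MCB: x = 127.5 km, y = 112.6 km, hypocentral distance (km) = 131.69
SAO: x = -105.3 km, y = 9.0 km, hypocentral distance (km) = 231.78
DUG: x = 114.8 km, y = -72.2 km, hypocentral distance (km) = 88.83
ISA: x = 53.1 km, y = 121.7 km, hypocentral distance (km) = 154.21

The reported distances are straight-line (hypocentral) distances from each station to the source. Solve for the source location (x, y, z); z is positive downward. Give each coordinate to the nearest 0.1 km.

(118.6, -5.2, 58.2)

Each station gives a sphere (x−x_i)² + (y−y_i)² + z² = d_i² (stations at z=0).
Subtracting the MCB sphere from SAO and DUG: z² cancels, leaving linear equations in x and y:
-465.6 x − 207.2 y = -54145.63
-25.4 x − 369.6 y = -1091.64
Solving: x ≈ 118.605, y ≈ -5.197 km (keep extra digits for the depth step; rounded: 118.6, -5.2).
Then from the MCB sphere: z² = 131.69² − (x − 127.5)² − (y − 112.6)² with x = 118.605, y = -5.197, so z ≈ 58.198 ≈ 58.2 km.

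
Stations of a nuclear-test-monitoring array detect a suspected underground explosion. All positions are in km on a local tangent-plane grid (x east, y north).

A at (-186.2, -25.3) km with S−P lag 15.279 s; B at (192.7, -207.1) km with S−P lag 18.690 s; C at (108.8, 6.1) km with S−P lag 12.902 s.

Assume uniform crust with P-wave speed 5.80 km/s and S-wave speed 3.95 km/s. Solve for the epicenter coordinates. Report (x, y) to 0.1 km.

Distance from S−P lag: d = Δt · v_P v_S / (v_P − v_S) = Δt · (5.80·3.95)/(5.80−3.95) ≈ 12.3838·Δt.
So d_A = 189.21, d_B = 231.45, d_C = 159.78 km.
Circle about each station: (x + 186.2)² + (y + 25.3)² = 189.21²; (x − 192.7)² + (y + 207.1)² = 231.45²; (x − 108.8)² + (y − 6.1)² = 159.78².
Subtracting pairs of circle equations eliminates x²+y² and gives linear equations (the radical axes):
757.8 x − 363.6 y = 26944.49
590.0 x + 62.8 y = -13165.10
Solving the 2×2 system: x ≈ -11.8, y ≈ -98.7 km.

(-11.8, -98.7)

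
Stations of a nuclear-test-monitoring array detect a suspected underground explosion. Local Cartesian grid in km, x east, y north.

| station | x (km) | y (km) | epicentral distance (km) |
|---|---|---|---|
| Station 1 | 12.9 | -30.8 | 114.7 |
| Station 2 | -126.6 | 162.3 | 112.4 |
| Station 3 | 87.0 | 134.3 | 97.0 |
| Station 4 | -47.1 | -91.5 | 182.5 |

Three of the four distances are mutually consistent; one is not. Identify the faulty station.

Solve using three stations at a time. Using Station 1, Station 3, Station 4 (subtract circle equations pairwise → linear system) gives (x, y) ≈ (4.5, 83.5).
Distances from that point to each station vs reported:
  Station 1: calculated 114.6 vs reported 114.7 → residual 0.1 km
  Station 2: calculated 152.9 vs reported 112.4 → residual 40.5 km
  Station 3: calculated 96.9 vs reported 97.0 → residual 0.1 km
  Station 4: calculated 182.5 vs reported 182.5 → residual 0.0 km
Station 1, Station 3, Station 4 are mutually consistent (residuals ≈ 0); Station 2 is off by 40.5 km.

Station 2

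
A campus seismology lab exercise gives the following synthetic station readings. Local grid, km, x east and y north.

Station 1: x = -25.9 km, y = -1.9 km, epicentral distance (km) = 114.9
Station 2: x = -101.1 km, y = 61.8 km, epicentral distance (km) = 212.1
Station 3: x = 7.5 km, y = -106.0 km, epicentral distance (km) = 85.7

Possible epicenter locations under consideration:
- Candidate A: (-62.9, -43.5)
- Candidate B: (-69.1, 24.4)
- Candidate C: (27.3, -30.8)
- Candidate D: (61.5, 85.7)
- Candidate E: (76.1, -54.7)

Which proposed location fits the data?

For each candidate, compare |candidate − station| to the reported distance:
Candidate A: residuals Station 1 59.2, Station 2 100.1, Station 3 8.4 → max 100.1 km
Candidate B: residuals Station 1 64.3, Station 2 162.9, Station 3 65.5 → max 162.9 km
Candidate C: residuals Station 1 54.4, Station 2 53.8, Station 3 7.9 → max 54.4 km
Candidate D: residuals Station 1 8.8, Station 2 47.8, Station 3 113.5 → max 113.5 km
Candidate E: residuals Station 1 0.0, Station 2 0.0, Station 3 0.0 → max 0.0 km
Only Candidate E has all residuals ≈ 0.

Candidate E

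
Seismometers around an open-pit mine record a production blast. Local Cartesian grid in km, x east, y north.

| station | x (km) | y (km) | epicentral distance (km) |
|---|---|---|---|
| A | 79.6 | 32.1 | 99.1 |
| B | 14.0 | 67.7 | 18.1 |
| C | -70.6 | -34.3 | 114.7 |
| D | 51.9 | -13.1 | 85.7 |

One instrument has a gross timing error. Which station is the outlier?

A

Solve using three stations at a time. Using B, C, D (subtract circle equations pairwise → linear system) gives (x, y) ≈ (0.7, 55.6).
Distances from that point to each station vs reported:
  A: calculated 82.4 vs reported 99.1 → residual 16.7 km
  B: calculated 18.0 vs reported 18.1 → residual 0.1 km
  C: calculated 114.7 vs reported 114.7 → residual 0.0 km
  D: calculated 85.7 vs reported 85.7 → residual 0.0 km
B, C, D are mutually consistent (residuals ≈ 0); A is off by 16.7 km.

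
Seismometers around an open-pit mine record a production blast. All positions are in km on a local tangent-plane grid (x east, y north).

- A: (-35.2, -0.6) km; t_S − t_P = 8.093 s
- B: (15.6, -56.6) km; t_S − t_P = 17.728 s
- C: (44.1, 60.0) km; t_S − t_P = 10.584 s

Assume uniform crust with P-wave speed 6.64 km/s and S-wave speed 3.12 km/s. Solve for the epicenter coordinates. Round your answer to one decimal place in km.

(-15.8, 42.9)

Distance from S−P lag: d = Δt · v_P v_S / (v_P − v_S) = Δt · (6.64·3.12)/(6.64−3.12) ≈ 5.8855·Δt.
So d_A = 47.63, d_B = 104.34, d_C = 62.29 km.
Circle about each station: (x + 35.2)² + (y + 0.6)² = 47.63²; (x − 15.6)² + (y + 56.6)² = 104.34²; (x − 44.1)² + (y − 60.0)² = 62.29².
Subtracting the A equation from the B and C equations removes the quadratic terms:
101.6 x − 112.0 y = -6410.70
158.6 x + 121.2 y = 2693.98
Solving the 2×2 system: x ≈ -15.8, y ≈ 42.9 km.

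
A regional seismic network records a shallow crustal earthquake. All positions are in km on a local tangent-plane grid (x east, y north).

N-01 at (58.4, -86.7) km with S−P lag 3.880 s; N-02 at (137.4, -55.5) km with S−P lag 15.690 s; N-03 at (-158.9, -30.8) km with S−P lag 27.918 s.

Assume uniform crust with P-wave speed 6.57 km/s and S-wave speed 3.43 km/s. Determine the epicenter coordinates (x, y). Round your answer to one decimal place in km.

Distance from S−P lag: d = Δt · v_P v_S / (v_P − v_S) = Δt · (6.57·3.43)/(6.57−3.43) ≈ 7.1768·Δt.
So d_N-01 = 27.85, d_N-02 = 112.60, d_N-03 = 200.36 km.
Circle about each station: (x − 58.4)² + (y + 86.7)² = 27.85²; (x − 137.4)² + (y + 55.5)² = 112.60²; (x + 158.9)² + (y + 30.8)² = 200.36².
Subtracting the N-01 equation from the N-02 and N-03 equations removes the quadratic terms:
158.0 x + 62.4 y = -871.58
-434.6 x + 111.8 y = -24098.11
Solving the 2×2 system: x ≈ 31.4, y ≈ -93.5 km.

31.4 km east, -93.5 km north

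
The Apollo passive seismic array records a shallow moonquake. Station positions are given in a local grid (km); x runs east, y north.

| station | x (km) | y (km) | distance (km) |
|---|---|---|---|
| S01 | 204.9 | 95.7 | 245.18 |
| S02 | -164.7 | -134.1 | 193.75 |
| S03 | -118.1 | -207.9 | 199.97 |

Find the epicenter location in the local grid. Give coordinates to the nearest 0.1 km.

x ≈ 13.0 km, y ≈ -56.9 km

Circle about each station: (x − 204.9)² + (y − 95.7)² = 245.18²; (x + 164.7)² + (y + 134.1)² = 193.75²; (x + 118.1)² + (y + 207.9)² = 199.97².
Subtracting pairs of circle equations eliminates x²+y² and gives linear equations (the radical axes):
-739.2 x − 459.6 y = 16540.57
-646.0 x − 607.2 y = 26152.75
Solving the 2×2 system: x ≈ 13.0, y ≈ -56.9 km.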